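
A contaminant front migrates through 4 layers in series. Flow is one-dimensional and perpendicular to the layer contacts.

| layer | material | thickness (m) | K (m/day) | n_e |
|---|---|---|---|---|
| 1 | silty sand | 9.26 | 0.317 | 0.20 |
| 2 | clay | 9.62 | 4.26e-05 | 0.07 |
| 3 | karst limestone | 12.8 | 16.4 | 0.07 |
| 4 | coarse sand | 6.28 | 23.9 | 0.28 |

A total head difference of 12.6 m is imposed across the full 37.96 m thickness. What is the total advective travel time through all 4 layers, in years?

254

With flow normal to the layers, continuity requires the same specific discharge q through every layer.
Σ(b_i/K_i) = 9.26/0.317 + 9.62/4.26e-05 + 12.8/16.4 + 6.28/23.9 = 2.259e+05 d.
q = Δh / Σ(b_i/K_i) = 12.6 / 2.259e+05 = 5.579e-05 m/day.
In each layer the seepage velocity is v_i = q/n_i, so the layer transit time is t_i = b_i·n_i / q:
  layer 1 (silty sand): t_1 = 9.26 × 0.20 / 5.579e-05 = 33197 d
  layer 2 (clay): t_2 = 9.62 × 0.07 / 5.579e-05 = 12071 d
  layer 3 (karst limestone): t_3 = 12.8 × 0.07 / 5.579e-05 = 16061 d
  layer 4 (coarse sand): t_4 = 6.28 × 0.28 / 5.579e-05 = 31519 d
Total t = Σ t_i = 92847 days = 254.2 years.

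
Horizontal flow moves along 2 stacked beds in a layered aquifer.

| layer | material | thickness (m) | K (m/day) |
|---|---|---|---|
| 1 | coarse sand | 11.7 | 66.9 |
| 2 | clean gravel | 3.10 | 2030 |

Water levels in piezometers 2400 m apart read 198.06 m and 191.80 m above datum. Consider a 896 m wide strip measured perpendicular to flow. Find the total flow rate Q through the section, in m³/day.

Flow is parallel to layering, so each bed carries its own Darcy discharge and the transmissivities add.
Σ(K_i·b_i) = 66.9×11.7 + 2030×3.10 = 7076 m²/day.
Hydraulic gradient i = (198.06 − 191.80) / 2400 = 6.26 / 2400 = 0.002608.
Q = Σ(K_i·b_i) · W · i = 7076 × 896 × 0.002608 = 16536 m³/day.

16500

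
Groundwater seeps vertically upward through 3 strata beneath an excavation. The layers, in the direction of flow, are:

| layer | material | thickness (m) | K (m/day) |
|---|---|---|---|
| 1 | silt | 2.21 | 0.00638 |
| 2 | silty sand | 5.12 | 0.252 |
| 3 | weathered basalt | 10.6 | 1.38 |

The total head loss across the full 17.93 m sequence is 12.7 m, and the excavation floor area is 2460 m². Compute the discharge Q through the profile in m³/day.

83.4

Flow is perpendicular to layering, so the layers act in series and the equivalent K is the thickness-weighted harmonic mean.
Total thickness L = 2.21 + 5.12 + 10.6 = 17.93 m.
Σ(b_i/K_i) = 2.21/0.00638 + 5.12/0.252 + 10.6/1.38 = 374.4 d.
K_eq = L / Σ(b_i/K_i) = 17.93 / 374.4 = 0.04789 m/day.
Q = K_eq · A · (Δh/L) = 0.04789 × 2460 × (12.7/17.93) = 83.45 m³/day.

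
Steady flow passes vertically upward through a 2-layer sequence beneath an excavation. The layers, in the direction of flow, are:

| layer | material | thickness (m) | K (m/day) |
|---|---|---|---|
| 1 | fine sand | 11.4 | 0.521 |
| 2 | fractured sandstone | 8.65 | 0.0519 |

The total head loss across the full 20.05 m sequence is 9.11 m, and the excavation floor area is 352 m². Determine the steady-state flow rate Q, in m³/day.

17.0

Flow is perpendicular to layering, so the layers act in series and the equivalent K is the thickness-weighted harmonic mean.
Total thickness L = 11.4 + 8.65 = 20.05 m.
Σ(b_i/K_i) = 11.4/0.521 + 8.65/0.0519 = 188.5 d.
K_eq = L / Σ(b_i/K_i) = 20.05 / 188.5 = 0.1063 m/day.
Q = K_eq · A · (Δh/L) = 0.1063 × 352 × (9.11/20.05) = 17.01 m³/day.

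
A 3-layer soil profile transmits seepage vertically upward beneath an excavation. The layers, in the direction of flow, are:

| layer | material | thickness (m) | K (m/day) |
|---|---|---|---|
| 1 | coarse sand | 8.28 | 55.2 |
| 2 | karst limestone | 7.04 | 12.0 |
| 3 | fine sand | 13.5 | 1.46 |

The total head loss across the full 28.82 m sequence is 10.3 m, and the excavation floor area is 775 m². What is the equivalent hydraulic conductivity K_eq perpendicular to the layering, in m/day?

Flow is perpendicular to layering, so the layers act in series and the equivalent K is the thickness-weighted harmonic mean.
Total thickness L = 8.28 + 7.04 + 13.5 = 28.82 m.
Σ(b_i/K_i) = 8.28/55.2 + 7.04/12.0 + 13.5/1.46 = 9.983 d.
K_eq = L / Σ(b_i/K_i) = 28.82 / 9.983 = 2.887 m/day.

2.89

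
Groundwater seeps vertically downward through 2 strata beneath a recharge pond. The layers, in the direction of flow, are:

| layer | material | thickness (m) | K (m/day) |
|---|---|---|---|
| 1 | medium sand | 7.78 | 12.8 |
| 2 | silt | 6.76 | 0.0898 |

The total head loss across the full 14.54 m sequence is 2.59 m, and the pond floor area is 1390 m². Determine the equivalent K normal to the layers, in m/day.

0.192

Flow is perpendicular to layering, so the layers act in series and the equivalent K is the thickness-weighted harmonic mean.
Total thickness L = 7.78 + 6.76 = 14.54 m.
Σ(b_i/K_i) = 7.78/12.8 + 6.76/0.0898 = 75.89 d.
K_eq = L / Σ(b_i/K_i) = 14.54 / 75.89 = 0.1916 m/day.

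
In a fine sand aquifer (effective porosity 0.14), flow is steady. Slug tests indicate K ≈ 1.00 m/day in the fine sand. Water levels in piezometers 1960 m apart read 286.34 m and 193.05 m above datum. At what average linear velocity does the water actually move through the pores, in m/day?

Hydraulic gradient i = (286.34 − 193.05) / 1960 = 93.29 / 1960 = 0.04760.
Darcy flux q = K · i = 1.000 × 0.04760 = 0.04760 m/day.
Seepage velocity v = q / n_e = 0.04760 / 0.14 = 0.3400 m/day.

0.340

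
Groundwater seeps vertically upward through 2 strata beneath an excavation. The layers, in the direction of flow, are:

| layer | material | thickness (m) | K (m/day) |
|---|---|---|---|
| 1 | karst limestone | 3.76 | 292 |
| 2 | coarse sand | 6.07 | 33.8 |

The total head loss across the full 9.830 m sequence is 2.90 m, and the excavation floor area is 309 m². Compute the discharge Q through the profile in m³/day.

4660

Flow is perpendicular to layering, so the layers act in series and the equivalent K is the thickness-weighted harmonic mean.
Total thickness L = 3.76 + 6.07 = 9.830 m.
Σ(b_i/K_i) = 3.76/292 + 6.07/33.8 = 0.1925 d.
K_eq = L / Σ(b_i/K_i) = 9.830 / 0.1925 = 51.07 m/day.
Q = K_eq · A · (Δh/L) = 51.07 × 309 × (2.90/9.830) = 4656 m³/day.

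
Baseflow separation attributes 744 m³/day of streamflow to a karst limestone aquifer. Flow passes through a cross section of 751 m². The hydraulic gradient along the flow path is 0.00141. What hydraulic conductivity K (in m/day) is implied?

703

Hydraulic gradient i = 0.00141.
From Q = K·A·i, K = Q / (A·i) = 744 / (751.0 × 0.001410) = 702.6 m/day.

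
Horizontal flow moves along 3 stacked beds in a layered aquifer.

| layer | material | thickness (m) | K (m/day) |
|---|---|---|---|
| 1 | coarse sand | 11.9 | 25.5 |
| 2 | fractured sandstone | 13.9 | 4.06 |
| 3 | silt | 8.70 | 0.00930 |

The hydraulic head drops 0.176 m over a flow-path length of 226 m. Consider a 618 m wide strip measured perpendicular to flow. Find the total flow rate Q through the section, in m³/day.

173

Flow is parallel to layering, so each bed carries its own Darcy discharge and the transmissivities add.
Σ(K_i·b_i) = 25.5×11.9 + 4.06×13.9 + 0.00930×8.70 = 360.0 m²/day.
Hydraulic gradient i = Δh / L = 0.176 / 226 = 0.0007788.
Q = Σ(K_i·b_i) · W · i = 360.0 × 618 × 0.0007788 = 173.2 m³/day.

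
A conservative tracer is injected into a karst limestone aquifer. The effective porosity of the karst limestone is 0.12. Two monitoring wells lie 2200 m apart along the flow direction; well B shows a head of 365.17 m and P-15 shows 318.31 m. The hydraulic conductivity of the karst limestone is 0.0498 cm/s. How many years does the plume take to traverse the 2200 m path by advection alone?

Convert K: 0.0498 cm/s × 864 = 43.03 m/day.
Hydraulic gradient i = (365.17 − 318.31) / 2200 = 46.86 / 2200 = 0.02130.
Darcy flux q = K · i = 43.03 × 0.02130 = 0.9165 m/day.
Seepage velocity v = q / n_e = 0.9165 / 0.12 = 7.637 m/day.
Travel time t = L / v = 2200 / 7.637 = 288.1 days = 0.7887 years.

0.789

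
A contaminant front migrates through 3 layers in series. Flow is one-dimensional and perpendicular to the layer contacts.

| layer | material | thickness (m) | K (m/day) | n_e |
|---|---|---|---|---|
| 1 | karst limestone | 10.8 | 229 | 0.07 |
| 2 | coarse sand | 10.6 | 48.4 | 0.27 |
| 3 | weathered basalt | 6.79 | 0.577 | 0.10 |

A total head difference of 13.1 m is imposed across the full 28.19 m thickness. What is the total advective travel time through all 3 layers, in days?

3.95

With flow normal to the layers, continuity requires the same specific discharge q through every layer.
Σ(b_i/K_i) = 10.8/229 + 10.6/48.4 + 6.79/0.577 = 12.03 d.
q = Δh / Σ(b_i/K_i) = 13.1 / 12.03 = 1.089 m/day.
In each layer the seepage velocity is v_i = q/n_i, so the layer transit time is t_i = b_i·n_i / q:
  layer 1 (karst limestone): t_1 = 10.8 × 0.07 / 1.089 = 0.6945 d
  layer 2 (coarse sand): t_2 = 10.6 × 0.27 / 1.089 = 2.629 d
  layer 3 (weathered basalt): t_3 = 6.79 × 0.10 / 1.089 = 0.6237 d
Total t = Σ t_i = 3.947 days.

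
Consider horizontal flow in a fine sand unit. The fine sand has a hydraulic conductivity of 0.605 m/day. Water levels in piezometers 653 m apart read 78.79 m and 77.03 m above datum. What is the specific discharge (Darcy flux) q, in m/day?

0.00163

Hydraulic gradient i = (78.79 − 77.03) / 653 = 1.76 / 653 = 0.002695.
Specific discharge q = K · i = 0.6050 × 0.002695 = 0.001631 m/day.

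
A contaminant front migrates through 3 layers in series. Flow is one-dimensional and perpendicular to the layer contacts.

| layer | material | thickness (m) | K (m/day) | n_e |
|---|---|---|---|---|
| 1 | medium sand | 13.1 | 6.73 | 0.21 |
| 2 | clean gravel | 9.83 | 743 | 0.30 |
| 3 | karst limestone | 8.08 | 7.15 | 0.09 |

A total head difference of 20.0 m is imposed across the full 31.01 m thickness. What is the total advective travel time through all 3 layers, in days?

0.993

With flow normal to the layers, continuity requires the same specific discharge q through every layer.
Σ(b_i/K_i) = 13.1/6.73 + 9.83/743 + 8.08/7.15 = 3.090 d.
q = Δh / Σ(b_i/K_i) = 20.0 / 3.090 = 6.473 m/day.
In each layer the seepage velocity is v_i = q/n_i, so the layer transit time is t_i = b_i·n_i / q:
  layer 1 (medium sand): t_1 = 13.1 × 0.21 / 6.473 = 0.4250 d
  layer 2 (clean gravel): t_2 = 9.83 × 0.30 / 6.473 = 0.4556 d
  layer 3 (karst limestone): t_3 = 8.08 × 0.09 / 6.473 = 0.1123 d
Total t = Σ t_i = 0.9929 days.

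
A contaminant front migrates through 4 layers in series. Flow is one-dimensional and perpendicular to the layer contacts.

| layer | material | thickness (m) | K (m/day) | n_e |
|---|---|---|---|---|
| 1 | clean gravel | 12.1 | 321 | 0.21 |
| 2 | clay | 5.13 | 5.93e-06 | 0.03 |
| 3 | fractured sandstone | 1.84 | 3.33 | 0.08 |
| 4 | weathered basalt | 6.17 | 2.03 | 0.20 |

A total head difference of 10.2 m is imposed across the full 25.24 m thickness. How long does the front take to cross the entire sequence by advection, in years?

946

With flow normal to the layers, continuity requires the same specific discharge q through every layer.
Σ(b_i/K_i) = 12.1/321 + 5.13/5.93e-06 + 1.84/3.33 + 6.17/2.03 = 8.651e+05 d.
q = Δh / Σ(b_i/K_i) = 10.2 / 8.651e+05 = 1.179e-05 m/day.
In each layer the seepage velocity is v_i = q/n_i, so the layer transit time is t_i = b_i·n_i / q:
  layer 1 (clean gravel): t_1 = 12.1 × 0.21 / 1.179e-05 = 2.155e+05 d
  layer 2 (clay): t_2 = 5.13 × 0.03 / 1.179e-05 = 13053 d
  layer 3 (fractured sandstone): t_3 = 1.84 × 0.08 / 1.179e-05 = 12485 d
  layer 4 (weathered basalt): t_4 = 6.17 × 0.20 / 1.179e-05 = 1.047e+05 d
Total t = Σ t_i = 3.457e+05 days = 946.5 years.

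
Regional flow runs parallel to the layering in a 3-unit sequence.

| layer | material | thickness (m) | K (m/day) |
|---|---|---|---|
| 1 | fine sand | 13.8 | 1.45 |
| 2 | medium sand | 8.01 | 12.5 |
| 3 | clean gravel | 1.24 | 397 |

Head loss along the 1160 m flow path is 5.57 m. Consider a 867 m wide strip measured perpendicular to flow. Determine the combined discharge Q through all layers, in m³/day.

2550

Flow is parallel to layering, so each bed carries its own Darcy discharge and the transmissivities add.
Σ(K_i·b_i) = 1.45×13.8 + 12.5×8.01 + 397×1.24 = 612.4 m²/day.
Hydraulic gradient i = Δh / L = 5.57 / 1160 = 0.004802.
Q = Σ(K_i·b_i) · W · i = 612.4 × 867 × 0.004802 = 2550 m³/day.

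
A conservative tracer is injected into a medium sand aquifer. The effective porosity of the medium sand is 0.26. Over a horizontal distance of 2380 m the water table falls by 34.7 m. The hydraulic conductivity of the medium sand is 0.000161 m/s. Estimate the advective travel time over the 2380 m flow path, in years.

8.35

Convert K: 0.000161 m/s × 86400 = 13.91 m/day.
Hydraulic gradient i = Δh / L = 34.7 / 2380 = 0.01458.
Darcy flux q = K · i = 13.91 × 0.01458 = 0.2028 m/day.
Seepage velocity v = q / n_e = 0.2028 / 0.26 = 0.7800 m/day.
Travel time t = L / v = 2380 / 0.7800 = 3051 days = 8.353 years.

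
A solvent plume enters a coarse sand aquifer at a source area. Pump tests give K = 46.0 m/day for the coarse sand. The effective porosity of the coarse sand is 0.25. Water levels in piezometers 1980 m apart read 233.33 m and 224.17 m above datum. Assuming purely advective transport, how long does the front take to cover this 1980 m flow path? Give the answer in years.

6.37

Hydraulic gradient i = (233.33 − 224.17) / 1980 = 9.16 / 1980 = 0.004626.
Darcy flux q = K · i = 46.00 × 0.004626 = 0.2128 m/day.
Seepage velocity v = q / n_e = 0.2128 / 0.25 = 0.8512 m/day.
Travel time t = L / v = 1980 / 0.8512 = 2326 days = 6.368 years.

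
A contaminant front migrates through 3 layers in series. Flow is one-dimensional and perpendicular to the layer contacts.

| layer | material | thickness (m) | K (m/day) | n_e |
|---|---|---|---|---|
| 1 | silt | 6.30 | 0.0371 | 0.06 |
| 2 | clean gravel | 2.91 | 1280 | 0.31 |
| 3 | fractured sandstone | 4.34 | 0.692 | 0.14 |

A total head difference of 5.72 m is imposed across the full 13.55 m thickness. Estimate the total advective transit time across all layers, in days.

With flow normal to the layers, continuity requires the same specific discharge q through every layer.
Σ(b_i/K_i) = 6.30/0.0371 + 2.91/1280 + 4.34/0.692 = 176.1 d.
q = Δh / Σ(b_i/K_i) = 5.72 / 176.1 = 0.03248 m/day.
In each layer the seepage velocity is v_i = q/n_i, so the layer transit time is t_i = b_i·n_i / q:
  layer 1 (silt): t_1 = 6.30 × 0.06 / 0.03248 = 11.64 d
  layer 2 (clean gravel): t_2 = 2.91 × 0.31 / 0.03248 = 27.77 d
  layer 3 (fractured sandstone): t_3 = 4.34 × 0.14 / 0.03248 = 18.70 d
Total t = Σ t_i = 58.11 days.

58.1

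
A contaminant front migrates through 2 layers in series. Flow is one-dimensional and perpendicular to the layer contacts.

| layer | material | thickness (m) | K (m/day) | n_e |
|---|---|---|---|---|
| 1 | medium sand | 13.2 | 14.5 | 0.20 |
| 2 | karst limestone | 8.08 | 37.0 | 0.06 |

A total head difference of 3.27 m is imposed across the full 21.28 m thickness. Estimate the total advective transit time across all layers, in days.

1.08

With flow normal to the layers, continuity requires the same specific discharge q through every layer.
Σ(b_i/K_i) = 13.2/14.5 + 8.08/37.0 = 1.129 d.
q = Δh / Σ(b_i/K_i) = 3.27 / 1.129 = 2.897 m/day.
In each layer the seepage velocity is v_i = q/n_i, so the layer transit time is t_i = b_i·n_i / q:
  layer 1 (medium sand): t_1 = 13.2 × 0.20 / 2.897 = 0.9113 d
  layer 2 (karst limestone): t_2 = 8.08 × 0.06 / 2.897 = 0.1673 d
Total t = Σ t_i = 1.079 days.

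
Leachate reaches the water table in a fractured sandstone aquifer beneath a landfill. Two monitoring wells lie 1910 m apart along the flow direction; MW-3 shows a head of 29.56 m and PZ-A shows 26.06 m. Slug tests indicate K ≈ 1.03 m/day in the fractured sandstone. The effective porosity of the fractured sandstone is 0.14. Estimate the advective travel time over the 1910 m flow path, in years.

388

Hydraulic gradient i = (29.56 − 26.06) / 1910 = 3.5 / 1910 = 0.001832.
Darcy flux q = K · i = 1.030 × 0.001832 = 0.001887 m/day.
Seepage velocity v = q / n_e = 0.001887 / 0.14 = 0.01348 m/day.
Travel time t = L / v = 1910 / 0.01348 = 1.417e+05 days = 387.9 years.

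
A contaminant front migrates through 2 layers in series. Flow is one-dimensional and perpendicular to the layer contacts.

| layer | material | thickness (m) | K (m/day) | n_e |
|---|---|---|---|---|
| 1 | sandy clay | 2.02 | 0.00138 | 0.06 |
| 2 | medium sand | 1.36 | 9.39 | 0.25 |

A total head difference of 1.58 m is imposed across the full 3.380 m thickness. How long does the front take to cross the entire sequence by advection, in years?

With flow normal to the layers, continuity requires the same specific discharge q through every layer.
Σ(b_i/K_i) = 2.02/0.00138 + 1.36/9.39 = 1464 d.
q = Δh / Σ(b_i/K_i) = 1.58 / 1464 = 0.001079 m/day.
In each layer the seepage velocity is v_i = q/n_i, so the layer transit time is t_i = b_i·n_i / q:
  layer 1 (sandy clay): t_1 = 2.02 × 0.06 / 0.001079 = 112.3 d
  layer 2 (medium sand): t_2 = 1.36 × 0.25 / 0.001079 = 315.0 d
Total t = Σ t_i = 427.3 days = 1.170 years.

1.17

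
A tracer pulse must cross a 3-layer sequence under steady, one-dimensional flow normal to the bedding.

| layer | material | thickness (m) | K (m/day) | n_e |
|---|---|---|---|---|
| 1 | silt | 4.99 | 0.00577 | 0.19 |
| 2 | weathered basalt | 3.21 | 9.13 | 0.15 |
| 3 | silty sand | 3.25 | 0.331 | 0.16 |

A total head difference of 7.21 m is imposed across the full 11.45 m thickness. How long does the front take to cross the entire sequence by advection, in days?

237

With flow normal to the layers, continuity requires the same specific discharge q through every layer.
Σ(b_i/K_i) = 4.99/0.00577 + 3.21/9.13 + 3.25/0.331 = 875.0 d.
q = Δh / Σ(b_i/K_i) = 7.21 / 875.0 = 0.008240 m/day.
In each layer the seepage velocity is v_i = q/n_i, so the layer transit time is t_i = b_i·n_i / q:
  layer 1 (silt): t_1 = 4.99 × 0.19 / 0.008240 = 115.1 d
  layer 2 (weathered basalt): t_2 = 3.21 × 0.15 / 0.008240 = 58.43 d
  layer 3 (silty sand): t_3 = 3.25 × 0.16 / 0.008240 = 63.11 d
Total t = Σ t_i = 236.6 days.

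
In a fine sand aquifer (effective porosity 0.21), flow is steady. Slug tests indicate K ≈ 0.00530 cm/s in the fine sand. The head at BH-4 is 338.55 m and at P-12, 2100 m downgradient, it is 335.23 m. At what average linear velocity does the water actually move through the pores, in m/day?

Convert K: 0.00530 cm/s × 864 = 4.579 m/day.
Hydraulic gradient i = (338.55 − 335.23) / 2100 = 3.32 / 2100 = 0.001581.
Darcy flux q = K · i = 4.579 × 0.001581 = 0.007239 m/day.
Seepage velocity v = q / n_e = 0.007239 / 0.21 = 0.03447 m/day.

0.0345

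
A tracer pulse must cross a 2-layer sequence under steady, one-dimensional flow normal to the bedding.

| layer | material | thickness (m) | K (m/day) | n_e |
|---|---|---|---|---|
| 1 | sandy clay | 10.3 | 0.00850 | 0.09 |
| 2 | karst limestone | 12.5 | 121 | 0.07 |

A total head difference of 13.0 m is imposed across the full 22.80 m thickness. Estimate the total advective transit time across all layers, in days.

168

With flow normal to the layers, continuity requires the same specific discharge q through every layer.
Σ(b_i/K_i) = 10.3/0.00850 + 12.5/121 = 1212 d.
q = Δh / Σ(b_i/K_i) = 13.0 / 1212 = 0.01073 m/day.
In each layer the seepage velocity is v_i = q/n_i, so the layer transit time is t_i = b_i·n_i / q:
  layer 1 (sandy clay): t_1 = 10.3 × 0.09 / 0.01073 = 86.42 d
  layer 2 (karst limestone): t_2 = 12.5 × 0.07 / 0.01073 = 81.57 d
Total t = Σ t_i = 168.0 days.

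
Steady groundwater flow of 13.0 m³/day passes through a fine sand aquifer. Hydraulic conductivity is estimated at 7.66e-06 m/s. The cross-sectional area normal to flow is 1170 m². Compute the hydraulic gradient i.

0.0168

Convert K: 7.66e-06 m/s × 86400 = 0.6618 m/day.
From Q = K·A·i, i = Q / (K·A) = 13.0 / (0.6618 × 1170) = 0.01679.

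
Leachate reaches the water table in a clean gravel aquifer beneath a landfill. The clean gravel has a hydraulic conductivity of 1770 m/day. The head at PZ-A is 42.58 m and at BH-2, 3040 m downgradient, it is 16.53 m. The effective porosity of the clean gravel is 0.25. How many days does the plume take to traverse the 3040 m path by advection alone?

Hydraulic gradient i = (42.58 − 16.53) / 3040 = 26.05 / 3040 = 0.008569.
Darcy flux q = K · i = 1770 × 0.008569 = 15.17 m/day.
Seepage velocity v = q / n_e = 15.17 / 0.25 = 60.67 m/day.
Travel time t = L / v = 3040 / 60.67 = 50.11 days.

50.1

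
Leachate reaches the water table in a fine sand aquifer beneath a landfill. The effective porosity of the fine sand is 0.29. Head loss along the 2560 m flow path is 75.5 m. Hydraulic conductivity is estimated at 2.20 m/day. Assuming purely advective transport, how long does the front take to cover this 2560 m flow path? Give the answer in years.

Hydraulic gradient i = Δh / L = 75.5 / 2560 = 0.02949.
Darcy flux q = K · i = 2.200 × 0.02949 = 0.06488 m/day.
Seepage velocity v = q / n_e = 0.06488 / 0.29 = 0.2237 m/day.
Travel time t = L / v = 2560 / 0.2237 = 11442 days = 31.33 years.

31.3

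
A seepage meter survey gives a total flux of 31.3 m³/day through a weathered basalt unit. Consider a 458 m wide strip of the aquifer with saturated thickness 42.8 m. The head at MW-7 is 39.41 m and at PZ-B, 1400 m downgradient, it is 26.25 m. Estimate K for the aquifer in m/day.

Cross-sectional area A = 458 × 42.8 = 19602 m².
Hydraulic gradient i = (39.41 − 26.25) / 1400 = 13.16 / 1400 = 0.009400.
From Q = K·A·i, K = Q / (A·i) = 31.3 / (19602 × 0.009400) = 0.1699 m/day.

0.170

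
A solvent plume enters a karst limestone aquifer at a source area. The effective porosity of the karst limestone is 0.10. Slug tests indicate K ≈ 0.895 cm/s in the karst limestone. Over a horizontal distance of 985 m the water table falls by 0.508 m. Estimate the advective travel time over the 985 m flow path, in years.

0.676

Convert K: 0.895 cm/s × 864 = 773.3 m/day.
Hydraulic gradient i = Δh / L = 0.508 / 985 = 0.0005157.
Darcy flux q = K · i = 773.3 × 0.0005157 = 0.3988 m/day.
Seepage velocity v = q / n_e = 0.3988 / 0.10 = 3.988 m/day.
Travel time t = L / v = 985 / 3.988 = 247.0 days = 0.6762 years.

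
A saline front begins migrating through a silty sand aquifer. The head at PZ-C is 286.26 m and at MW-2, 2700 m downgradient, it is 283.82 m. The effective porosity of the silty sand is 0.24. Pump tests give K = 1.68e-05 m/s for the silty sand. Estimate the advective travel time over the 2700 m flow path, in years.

Convert K: 1.68e-05 m/s × 86400 = 1.452 m/day.
Hydraulic gradient i = (286.26 − 283.82) / 2700 = 2.44 / 2700 = 0.0009037.
Darcy flux q = K · i = 1.452 × 0.0009037 = 0.001312 m/day.
Seepage velocity v = q / n_e = 0.001312 / 0.24 = 0.005466 m/day.
Travel time t = L / v = 2700 / 0.005466 = 4.940e+05 days = 1352 years.

1350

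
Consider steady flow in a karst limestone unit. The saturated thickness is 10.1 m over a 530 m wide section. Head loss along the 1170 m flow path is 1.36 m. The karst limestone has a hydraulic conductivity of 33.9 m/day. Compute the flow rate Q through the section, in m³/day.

211

Cross-sectional area A = 530 × 10.1 = 5353 m².
Hydraulic gradient i = Δh / L = 1.36 / 1170 = 0.001162.
Darcy's law: Q = K · A · i = 33.90 × 5353 × 0.001162 = 210.9 m³/day.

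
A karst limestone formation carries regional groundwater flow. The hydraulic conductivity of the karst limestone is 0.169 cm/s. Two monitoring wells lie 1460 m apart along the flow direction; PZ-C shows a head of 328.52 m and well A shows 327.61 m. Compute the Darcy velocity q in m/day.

Convert K: 0.169 cm/s × 864 = 146.0 m/day.
Hydraulic gradient i = (328.52 − 327.61) / 1460 = 0.91 / 1460 = 0.0006233.
Specific discharge q = K · i = 146.0 × 0.0006233 = 0.09101 m/day.

0.0910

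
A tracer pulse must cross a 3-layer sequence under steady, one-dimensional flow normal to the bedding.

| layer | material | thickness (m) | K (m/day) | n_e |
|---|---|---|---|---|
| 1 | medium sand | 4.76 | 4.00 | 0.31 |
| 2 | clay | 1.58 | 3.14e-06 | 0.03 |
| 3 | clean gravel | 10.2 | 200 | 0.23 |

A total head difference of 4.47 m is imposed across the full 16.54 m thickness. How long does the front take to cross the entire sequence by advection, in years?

1190

With flow normal to the layers, continuity requires the same specific discharge q through every layer.
Σ(b_i/K_i) = 4.76/4.00 + 1.58/3.14e-06 + 10.2/200 = 5.032e+05 d.
q = Δh / Σ(b_i/K_i) = 4.47 / 5.032e+05 = 8.883e-06 m/day.
In each layer the seepage velocity is v_i = q/n_i, so the layer transit time is t_i = b_i·n_i / q:
  layer 1 (medium sand): t_1 = 4.76 × 0.31 / 8.883e-06 = 1.661e+05 d
  layer 2 (clay): t_2 = 1.58 × 0.03 / 8.883e-06 = 5336 d
  layer 3 (clean gravel): t_3 = 10.2 × 0.23 / 8.883e-06 = 2.641e+05 d
Total t = Σ t_i = 4.355e+05 days = 1192 years.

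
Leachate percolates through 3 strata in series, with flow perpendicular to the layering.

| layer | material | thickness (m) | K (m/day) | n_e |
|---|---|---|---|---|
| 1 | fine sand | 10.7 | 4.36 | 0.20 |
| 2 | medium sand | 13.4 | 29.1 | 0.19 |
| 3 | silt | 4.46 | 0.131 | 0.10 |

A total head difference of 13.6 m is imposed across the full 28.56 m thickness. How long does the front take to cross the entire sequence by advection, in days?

13.9

With flow normal to the layers, continuity requires the same specific discharge q through every layer.
Σ(b_i/K_i) = 10.7/4.36 + 13.4/29.1 + 4.46/0.131 = 36.96 d.
q = Δh / Σ(b_i/K_i) = 13.6 / 36.96 = 0.3680 m/day.
In each layer the seepage velocity is v_i = q/n_i, so the layer transit time is t_i = b_i·n_i / q:
  layer 1 (fine sand): t_1 = 10.7 × 0.20 / 0.3680 = 5.816 d
  layer 2 (medium sand): t_2 = 13.4 × 0.19 / 0.3680 = 6.919 d
  layer 3 (silt): t_3 = 4.46 × 0.10 / 0.3680 = 1.212 d
Total t = Σ t_i = 13.95 days.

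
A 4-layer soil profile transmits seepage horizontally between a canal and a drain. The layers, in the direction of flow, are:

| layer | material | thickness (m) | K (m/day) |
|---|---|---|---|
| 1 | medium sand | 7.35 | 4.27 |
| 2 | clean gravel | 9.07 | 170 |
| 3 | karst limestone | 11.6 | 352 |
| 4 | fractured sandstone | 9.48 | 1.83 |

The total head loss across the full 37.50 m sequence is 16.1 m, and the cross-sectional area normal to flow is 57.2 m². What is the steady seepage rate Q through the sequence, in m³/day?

132

Flow is perpendicular to layering, so the layers act in series and the equivalent K is the thickness-weighted harmonic mean.
Total thickness L = 7.35 + 9.07 + 11.6 + 9.48 = 37.50 m.
Σ(b_i/K_i) = 7.35/4.27 + 9.07/170 + 11.6/352 + 9.48/1.83 = 6.988 d.
K_eq = L / Σ(b_i/K_i) = 37.50 / 6.988 = 5.366 m/day.
Q = K_eq · A · (Δh/L) = 5.366 × 57.2 × (16.1/37.50) = 131.8 m³/day.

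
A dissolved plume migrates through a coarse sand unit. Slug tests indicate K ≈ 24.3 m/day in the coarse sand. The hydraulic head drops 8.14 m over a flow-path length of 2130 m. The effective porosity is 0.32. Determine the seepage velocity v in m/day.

0.290

Hydraulic gradient i = Δh / L = 8.14 / 2130 = 0.003822.
Darcy flux q = K · i = 24.30 × 0.003822 = 0.09286 m/day.
Seepage velocity v = q / n_e = 0.09286 / 0.32 = 0.2902 m/day.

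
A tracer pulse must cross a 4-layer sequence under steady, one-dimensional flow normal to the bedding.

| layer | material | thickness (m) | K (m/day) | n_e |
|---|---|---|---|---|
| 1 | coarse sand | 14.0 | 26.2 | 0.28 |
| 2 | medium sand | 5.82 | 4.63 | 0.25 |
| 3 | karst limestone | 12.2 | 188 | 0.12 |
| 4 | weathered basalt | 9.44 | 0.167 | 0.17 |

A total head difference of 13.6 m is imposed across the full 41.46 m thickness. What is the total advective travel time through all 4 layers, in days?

With flow normal to the layers, continuity requires the same specific discharge q through every layer.
Σ(b_i/K_i) = 14.0/26.2 + 5.82/4.63 + 12.2/188 + 9.44/0.167 = 58.38 d.
q = Δh / Σ(b_i/K_i) = 13.6 / 58.38 = 0.2329 m/day.
In each layer the seepage velocity is v_i = q/n_i, so the layer transit time is t_i = b_i·n_i / q:
  layer 1 (coarse sand): t_1 = 14.0 × 0.28 / 0.2329 = 16.83 d
  layer 2 (medium sand): t_2 = 5.82 × 0.25 / 0.2329 = 6.246 d
  layer 3 (karst limestone): t_3 = 12.2 × 0.12 / 0.2329 = 6.285 d
  layer 4 (weathered basalt): t_4 = 9.44 × 0.17 / 0.2329 = 6.889 d
Total t = Σ t_i = 36.25 days.

36.2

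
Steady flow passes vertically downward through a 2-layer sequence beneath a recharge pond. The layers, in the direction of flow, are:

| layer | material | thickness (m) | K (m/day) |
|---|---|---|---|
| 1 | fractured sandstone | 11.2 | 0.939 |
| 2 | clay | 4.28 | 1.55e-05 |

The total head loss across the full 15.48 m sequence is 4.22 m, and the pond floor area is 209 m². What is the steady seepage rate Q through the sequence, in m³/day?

Flow is perpendicular to layering, so the layers act in series and the equivalent K is the thickness-weighted harmonic mean.
Total thickness L = 11.2 + 4.28 = 15.48 m.
Σ(b_i/K_i) = 11.2/0.939 + 4.28/1.55e-05 = 2.761e+05 d.
K_eq = L / Σ(b_i/K_i) = 15.48 / 2.761e+05 = 5.606e-05 m/day.
Q = K_eq · A · (Δh/L) = 5.606e-05 × 209 × (4.22/15.48) = 0.003194 m³/day.

0.00319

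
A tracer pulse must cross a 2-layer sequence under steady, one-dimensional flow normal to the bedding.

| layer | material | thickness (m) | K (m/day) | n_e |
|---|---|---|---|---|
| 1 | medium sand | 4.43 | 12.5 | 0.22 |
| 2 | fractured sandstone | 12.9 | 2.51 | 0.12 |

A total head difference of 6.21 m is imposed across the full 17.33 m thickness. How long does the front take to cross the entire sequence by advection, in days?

2.23

With flow normal to the layers, continuity requires the same specific discharge q through every layer.
Σ(b_i/K_i) = 4.43/12.5 + 12.9/2.51 = 5.494 d.
q = Δh / Σ(b_i/K_i) = 6.21 / 5.494 = 1.130 m/day.
In each layer the seepage velocity is v_i = q/n_i, so the layer transit time is t_i = b_i·n_i / q:
  layer 1 (medium sand): t_1 = 4.43 × 0.22 / 1.130 = 0.8622 d
  layer 2 (fractured sandstone): t_2 = 12.9 × 0.12 / 1.130 = 1.369 d
Total t = Σ t_i = 2.232 days.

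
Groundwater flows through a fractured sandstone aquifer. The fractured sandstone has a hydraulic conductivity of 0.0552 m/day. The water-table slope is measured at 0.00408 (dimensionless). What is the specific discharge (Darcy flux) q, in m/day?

0.000225

Hydraulic gradient i = 0.00408.
Specific discharge q = K · i = 0.05520 × 0.004080 = 0.0002252 m/day.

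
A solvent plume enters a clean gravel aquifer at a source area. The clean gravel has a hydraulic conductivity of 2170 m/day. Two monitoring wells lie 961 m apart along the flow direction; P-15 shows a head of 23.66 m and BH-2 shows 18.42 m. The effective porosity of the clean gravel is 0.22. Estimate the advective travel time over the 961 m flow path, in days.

17.9

Hydraulic gradient i = (23.66 − 18.42) / 961 = 5.24 / 961 = 0.005453.
Darcy flux q = K · i = 2170 × 0.005453 = 11.83 m/day.
Seepage velocity v = q / n_e = 11.83 / 0.22 = 53.78 m/day.
Travel time t = L / v = 961 / 53.78 = 17.87 days.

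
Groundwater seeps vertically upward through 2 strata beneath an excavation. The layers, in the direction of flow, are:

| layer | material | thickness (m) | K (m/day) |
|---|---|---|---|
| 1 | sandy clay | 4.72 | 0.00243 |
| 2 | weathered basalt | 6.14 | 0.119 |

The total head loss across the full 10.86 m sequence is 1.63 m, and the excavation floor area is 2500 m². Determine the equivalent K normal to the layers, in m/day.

Flow is perpendicular to layering, so the layers act in series and the equivalent K is the thickness-weighted harmonic mean.
Total thickness L = 4.72 + 6.14 = 10.86 m.
Σ(b_i/K_i) = 4.72/0.00243 + 6.14/0.119 = 1994 d.
K_eq = L / Σ(b_i/K_i) = 10.86 / 1994 = 0.005446 m/day.

0.00545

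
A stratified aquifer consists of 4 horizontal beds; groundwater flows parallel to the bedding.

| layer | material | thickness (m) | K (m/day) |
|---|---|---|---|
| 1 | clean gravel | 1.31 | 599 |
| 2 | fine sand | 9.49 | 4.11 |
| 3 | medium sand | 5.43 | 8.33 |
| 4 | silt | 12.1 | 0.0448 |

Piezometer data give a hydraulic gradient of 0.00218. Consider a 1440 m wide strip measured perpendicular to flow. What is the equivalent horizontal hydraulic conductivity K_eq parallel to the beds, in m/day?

Flow is parallel to layering, so each bed carries its own Darcy discharge and the transmissivities add.
Σ(K_i·b_i) = 599×1.31 + 4.11×9.49 + 8.33×5.43 + 0.0448×12.1 = 869.5 m²/day.
Total thickness b = 28.33 m, so K_eq = Σ(K_i·b_i)/b = 30.69 m/day.

30.7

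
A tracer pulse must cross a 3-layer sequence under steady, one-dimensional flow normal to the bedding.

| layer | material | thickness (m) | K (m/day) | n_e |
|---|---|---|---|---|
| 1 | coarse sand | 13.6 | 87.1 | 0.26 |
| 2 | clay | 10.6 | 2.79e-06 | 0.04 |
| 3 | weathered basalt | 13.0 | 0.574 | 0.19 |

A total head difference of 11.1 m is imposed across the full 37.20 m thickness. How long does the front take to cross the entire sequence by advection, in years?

With flow normal to the layers, continuity requires the same specific discharge q through every layer.
Σ(b_i/K_i) = 13.6/87.1 + 10.6/2.79e-06 + 13.0/0.574 = 3.799e+06 d.
q = Δh / Σ(b_i/K_i) = 11.1 / 3.799e+06 = 2.922e-06 m/day.
In each layer the seepage velocity is v_i = q/n_i, so the layer transit time is t_i = b_i·n_i / q:
  layer 1 (coarse sand): t_1 = 13.6 × 0.26 / 2.922e-06 = 1.210e+06 d
  layer 2 (clay): t_2 = 10.6 × 0.04 / 2.922e-06 = 1.451e+05 d
  layer 3 (weathered basalt): t_3 = 13.0 × 0.19 / 2.922e-06 = 8.454e+05 d
Total t = Σ t_i = 2.201e+06 days = 6026 years.

6030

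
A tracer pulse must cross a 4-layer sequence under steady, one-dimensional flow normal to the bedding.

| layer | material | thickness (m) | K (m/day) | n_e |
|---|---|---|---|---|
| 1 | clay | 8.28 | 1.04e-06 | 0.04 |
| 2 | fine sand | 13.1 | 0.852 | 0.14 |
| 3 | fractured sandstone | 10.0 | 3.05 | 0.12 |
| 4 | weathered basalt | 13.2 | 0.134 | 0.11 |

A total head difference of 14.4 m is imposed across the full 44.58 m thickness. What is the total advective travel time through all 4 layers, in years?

7290

With flow normal to the layers, continuity requires the same specific discharge q through every layer.
Σ(b_i/K_i) = 8.28/1.04e-06 + 13.1/0.852 + 10.0/3.05 + 13.2/0.134 = 7.962e+06 d.
q = Δh / Σ(b_i/K_i) = 14.4 / 7.962e+06 = 1.809e-06 m/day.
In each layer the seepage velocity is v_i = q/n_i, so the layer transit time is t_i = b_i·n_i / q:
  layer 1 (clay): t_1 = 8.28 × 0.04 / 1.809e-06 = 1.831e+05 d
  layer 2 (fine sand): t_2 = 13.1 × 0.14 / 1.809e-06 = 1.014e+06 d
  layer 3 (fractured sandstone): t_3 = 10.0 × 0.12 / 1.809e-06 = 6.635e+05 d
  layer 4 (weathered basalt): t_4 = 13.2 × 0.11 / 1.809e-06 = 8.028e+05 d
Total t = Σ t_i = 2.663e+06 days = 7292 years.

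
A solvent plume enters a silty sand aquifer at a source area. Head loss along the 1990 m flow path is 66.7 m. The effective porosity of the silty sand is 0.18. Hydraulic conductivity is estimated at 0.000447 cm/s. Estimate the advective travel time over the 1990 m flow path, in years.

Convert K: 0.000447 cm/s × 864 = 0.3862 m/day.
Hydraulic gradient i = Δh / L = 66.7 / 1990 = 0.03352.
Darcy flux q = K · i = 0.3862 × 0.03352 = 0.01294 m/day.
Seepage velocity v = q / n_e = 0.01294 / 0.18 = 0.07192 m/day.
Travel time t = L / v = 1990 / 0.07192 = 27671 days = 75.76 years.

75.8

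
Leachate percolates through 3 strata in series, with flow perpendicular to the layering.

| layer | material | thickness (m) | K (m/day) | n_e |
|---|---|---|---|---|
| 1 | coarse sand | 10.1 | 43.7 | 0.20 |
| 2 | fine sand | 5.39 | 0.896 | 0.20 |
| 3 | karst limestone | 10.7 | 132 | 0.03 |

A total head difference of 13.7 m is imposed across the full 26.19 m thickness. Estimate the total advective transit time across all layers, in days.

With flow normal to the layers, continuity requires the same specific discharge q through every layer.
Σ(b_i/K_i) = 10.1/43.7 + 5.39/0.896 + 10.7/132 = 6.328 d.
q = Δh / Σ(b_i/K_i) = 13.7 / 6.328 = 2.165 m/day.
In each layer the seepage velocity is v_i = q/n_i, so the layer transit time is t_i = b_i·n_i / q:
  layer 1 (coarse sand): t_1 = 10.1 × 0.20 / 2.165 = 0.9330 d
  layer 2 (fine sand): t_2 = 5.39 × 0.20 / 2.165 = 0.4979 d
  layer 3 (karst limestone): t_3 = 10.7 × 0.03 / 2.165 = 0.1483 d
Total t = Σ t_i = 1.579 days.

1.58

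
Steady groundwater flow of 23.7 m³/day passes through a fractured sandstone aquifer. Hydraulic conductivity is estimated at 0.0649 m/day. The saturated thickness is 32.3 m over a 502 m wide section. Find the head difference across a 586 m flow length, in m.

Cross-sectional area A = 502 × 32.3 = 16215 m².
From Q = K·A·i, i = Q / (K·A) = 23.7 / (0.06490 × 16215) = 0.02252.
Head loss Δh = i · L = 0.02252 × 586 = 13.20 m.

13.2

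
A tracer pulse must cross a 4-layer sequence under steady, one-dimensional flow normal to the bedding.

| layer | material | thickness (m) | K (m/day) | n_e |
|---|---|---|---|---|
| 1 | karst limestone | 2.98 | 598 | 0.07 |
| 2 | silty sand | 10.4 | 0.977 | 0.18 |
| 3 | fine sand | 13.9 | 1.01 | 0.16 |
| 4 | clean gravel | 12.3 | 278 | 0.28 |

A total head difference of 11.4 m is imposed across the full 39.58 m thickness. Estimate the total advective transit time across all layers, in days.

16.6

With flow normal to the layers, continuity requires the same specific discharge q through every layer.
Σ(b_i/K_i) = 2.98/598 + 10.4/0.977 + 13.9/1.01 + 12.3/278 = 24.46 d.
q = Δh / Σ(b_i/K_i) = 11.4 / 24.46 = 0.4661 m/day.
In each layer the seepage velocity is v_i = q/n_i, so the layer transit time is t_i = b_i·n_i / q:
  layer 1 (karst limestone): t_1 = 2.98 × 0.07 / 0.4661 = 0.4475 d
  layer 2 (silty sand): t_2 = 10.4 × 0.18 / 0.4661 = 4.016 d
  layer 3 (fine sand): t_3 = 13.9 × 0.16 / 0.4661 = 4.771 d
  layer 4 (clean gravel): t_4 = 12.3 × 0.28 / 0.4661 = 7.388 d
Total t = Σ t_i = 16.62 days.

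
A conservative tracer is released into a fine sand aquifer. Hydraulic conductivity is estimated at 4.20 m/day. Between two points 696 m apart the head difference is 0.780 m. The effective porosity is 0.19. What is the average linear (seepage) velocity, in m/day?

0.0248

Hydraulic gradient i = Δh / L = 0.780 / 696 = 0.001121.
Darcy flux q = K · i = 4.200 × 0.001121 = 0.004707 m/day.
Seepage velocity v = q / n_e = 0.004707 / 0.19 = 0.02477 m/day.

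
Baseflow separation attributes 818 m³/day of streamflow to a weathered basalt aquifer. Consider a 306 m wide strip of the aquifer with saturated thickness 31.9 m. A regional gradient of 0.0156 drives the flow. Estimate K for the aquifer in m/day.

Cross-sectional area A = 306 × 31.9 = 9761 m².
Hydraulic gradient i = 0.0156.
From Q = K·A·i, K = Q / (A·i) = 818 / (9761 × 0.01560) = 5.372 m/day.

5.37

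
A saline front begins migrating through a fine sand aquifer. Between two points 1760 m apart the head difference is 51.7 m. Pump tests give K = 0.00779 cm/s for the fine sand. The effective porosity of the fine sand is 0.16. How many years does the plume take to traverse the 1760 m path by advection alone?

3.90

Convert K: 0.00779 cm/s × 864 = 6.731 m/day.
Hydraulic gradient i = Δh / L = 51.7 / 1760 = 0.02938.
Darcy flux q = K · i = 6.731 × 0.02938 = 0.1977 m/day.
Seepage velocity v = q / n_e = 0.1977 / 0.16 = 1.236 m/day.
Travel time t = L / v = 1760 / 1.236 = 1424 days = 3.900 years.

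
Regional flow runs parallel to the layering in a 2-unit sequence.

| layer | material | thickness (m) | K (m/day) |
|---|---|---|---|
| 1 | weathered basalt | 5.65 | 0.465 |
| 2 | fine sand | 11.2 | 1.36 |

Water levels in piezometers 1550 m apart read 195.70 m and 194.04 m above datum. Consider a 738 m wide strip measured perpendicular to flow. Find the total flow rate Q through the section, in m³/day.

14.1

Flow is parallel to layering, so each bed carries its own Darcy discharge and the transmissivities add.
Σ(K_i·b_i) = 0.465×5.65 + 1.36×11.2 = 17.86 m²/day.
Hydraulic gradient i = (195.70 − 194.04) / 1550 = 1.66 / 1550 = 0.001071.
Q = Σ(K_i·b_i) · W · i = 17.86 × 738 × 0.001071 = 14.12 m³/day.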